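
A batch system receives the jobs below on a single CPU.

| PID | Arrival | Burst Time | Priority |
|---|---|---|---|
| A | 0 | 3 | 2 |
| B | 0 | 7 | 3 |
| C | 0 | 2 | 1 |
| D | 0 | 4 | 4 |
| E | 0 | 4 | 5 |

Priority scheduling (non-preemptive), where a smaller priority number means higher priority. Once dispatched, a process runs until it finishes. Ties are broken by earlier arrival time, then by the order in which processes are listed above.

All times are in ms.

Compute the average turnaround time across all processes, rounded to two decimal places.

Gantt: | C 0-2 | A 2-5 | B 5-12 | D 12-16 | E 16-20 |
Completion: A=5  B=12  C=2  D=16  E=20
Turnaround (C−A): A=5  B=12  C=2  D=16  E=20
Turnaround times: A=5, B=12, C=2, D=16, E=20
Average turnaround = (5+12+2+16+20) / 5 = 55/5 = 11.00

11.00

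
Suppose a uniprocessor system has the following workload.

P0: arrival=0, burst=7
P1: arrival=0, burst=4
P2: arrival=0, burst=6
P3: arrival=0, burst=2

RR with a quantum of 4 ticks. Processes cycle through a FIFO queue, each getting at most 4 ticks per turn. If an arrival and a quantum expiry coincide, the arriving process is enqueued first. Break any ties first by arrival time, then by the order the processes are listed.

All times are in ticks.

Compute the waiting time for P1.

Timeline: | P0 0-4 | P1 4-8 | P2 8-12 | P3 12-14 | P0 14-17 | P2 17-19 |
Completion: P0=17  P1=8  P2=19  P3=14
Waiting(P1) = turnaround − burst = 8 − 4 = 4

4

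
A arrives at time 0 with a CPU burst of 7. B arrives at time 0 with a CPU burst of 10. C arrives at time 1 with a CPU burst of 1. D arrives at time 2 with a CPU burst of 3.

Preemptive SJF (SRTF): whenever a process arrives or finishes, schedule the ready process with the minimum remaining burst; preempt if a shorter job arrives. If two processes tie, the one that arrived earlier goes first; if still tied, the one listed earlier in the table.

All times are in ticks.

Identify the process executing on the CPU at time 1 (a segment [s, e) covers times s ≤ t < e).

C

Gantt: | A 0-1 | C 1-2 | D 2-5 | A 5-11 | B 11-21 |
Completion: A=11  B=21  C=2  D=5
Turnaround (C−A): A=11  B=21  C=1  D=3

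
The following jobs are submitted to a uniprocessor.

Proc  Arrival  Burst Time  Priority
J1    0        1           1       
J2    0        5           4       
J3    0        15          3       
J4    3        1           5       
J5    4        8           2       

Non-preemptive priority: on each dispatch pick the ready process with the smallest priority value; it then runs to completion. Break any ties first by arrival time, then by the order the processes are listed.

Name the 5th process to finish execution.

Gantt: | J1 0-1 | J3 1-16 | J5 16-24 | J2 24-29 | J4 29-30 |
Completion: J1=1  J2=29  J3=16  J4=30  J5=24
Finish order: J1 → J3 → J5 → J2 → J4

J4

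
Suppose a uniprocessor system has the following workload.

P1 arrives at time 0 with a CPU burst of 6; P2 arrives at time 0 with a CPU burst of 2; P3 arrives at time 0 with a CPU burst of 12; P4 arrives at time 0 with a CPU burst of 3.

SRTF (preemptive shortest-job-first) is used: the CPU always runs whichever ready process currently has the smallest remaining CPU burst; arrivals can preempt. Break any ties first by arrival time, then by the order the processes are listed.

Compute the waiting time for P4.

2

Gantt: | P2 0-2 | P4 2-5 | P1 5-11 | P3 11-23 |
Completion: P1=11  P2=2  P3=23  P4=5
Turnaround (C−A): P1=11  P2=2  P3=23  P4=5
Waiting(P4) = turnaround − burst = 5 − 3 = 2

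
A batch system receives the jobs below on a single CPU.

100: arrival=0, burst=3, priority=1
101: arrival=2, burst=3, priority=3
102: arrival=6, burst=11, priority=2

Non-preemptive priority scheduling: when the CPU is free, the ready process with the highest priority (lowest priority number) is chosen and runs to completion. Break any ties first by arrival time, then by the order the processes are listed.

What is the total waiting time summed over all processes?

Timeline: | 100 0-3 | 101 3-6 | 102 6-17 |
Completion: 100=3  101=6  102=17
Waiting = turnaround − burst: 100=0, 101=1, 102=0
Total waiting = 0 + 1 + 0 = 1

1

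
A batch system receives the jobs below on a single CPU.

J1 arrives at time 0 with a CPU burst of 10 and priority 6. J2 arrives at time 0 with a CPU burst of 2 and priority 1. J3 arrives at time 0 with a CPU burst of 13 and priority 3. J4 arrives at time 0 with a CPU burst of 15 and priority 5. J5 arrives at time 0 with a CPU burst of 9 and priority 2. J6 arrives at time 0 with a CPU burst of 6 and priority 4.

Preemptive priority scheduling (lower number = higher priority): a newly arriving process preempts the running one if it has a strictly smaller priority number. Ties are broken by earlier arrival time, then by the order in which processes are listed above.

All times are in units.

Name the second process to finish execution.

J5

Schedule: | J2 0-2 | J5 2-11 | J3 11-24 | J6 24-30 | J4 30-45 | J1 45-55 |
Completion: J1=55  J2=2  J3=24  J4=45  J5=11  J6=30
Turnaround (C−A): J1=55  J2=2  J3=24  J4=45  J5=11  J6=30
Finish order: J2 → J5 → J3 → J6 → J4 → J1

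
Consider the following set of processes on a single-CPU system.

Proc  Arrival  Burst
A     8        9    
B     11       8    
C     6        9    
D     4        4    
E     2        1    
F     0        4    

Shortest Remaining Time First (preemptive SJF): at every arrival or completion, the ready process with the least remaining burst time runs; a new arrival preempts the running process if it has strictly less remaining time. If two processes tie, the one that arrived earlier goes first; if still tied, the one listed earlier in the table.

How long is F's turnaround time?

Gantt: | F 0-2 | E 2-3 | F 3-5 | D 5-9 | C 9-18 | B 18-26 | A 26-35 |
Completion: A=35  B=26  C=18  D=9  E=3  F=5
Turnaround(F) = completion − arrival = 5 − 0 = 5

5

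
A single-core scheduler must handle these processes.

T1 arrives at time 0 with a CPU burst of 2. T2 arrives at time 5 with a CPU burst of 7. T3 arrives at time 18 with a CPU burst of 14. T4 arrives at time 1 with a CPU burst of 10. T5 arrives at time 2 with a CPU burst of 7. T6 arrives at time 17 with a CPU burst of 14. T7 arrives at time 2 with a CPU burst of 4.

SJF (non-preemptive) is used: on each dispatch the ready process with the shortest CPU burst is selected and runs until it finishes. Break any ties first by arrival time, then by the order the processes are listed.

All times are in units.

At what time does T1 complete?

Timeline: | T1 0-2 | T7 2-6 | T5 6-13 | T2 13-20 | T4 20-30 | T6 30-44 | T3 44-58 |
Completion: T1=2  T2=20  T3=58  T4=30  T5=13  T6=44  T7=6

2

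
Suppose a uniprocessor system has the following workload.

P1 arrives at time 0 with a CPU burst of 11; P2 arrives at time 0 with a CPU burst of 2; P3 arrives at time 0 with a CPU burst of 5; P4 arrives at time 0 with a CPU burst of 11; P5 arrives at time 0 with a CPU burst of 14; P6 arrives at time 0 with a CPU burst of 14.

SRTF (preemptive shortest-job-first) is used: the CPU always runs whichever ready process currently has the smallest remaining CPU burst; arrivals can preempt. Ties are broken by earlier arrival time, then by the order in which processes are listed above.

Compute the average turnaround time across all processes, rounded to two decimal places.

26.00

Schedule: | P2 0-2 | P3 2-7 | P1 7-18 | P4 18-29 | P5 29-43 | P6 43-57 |
Completion: P1=18  P2=2  P3=7  P4=29  P5=43  P6=57
Turnaround times: P1=18, P2=2, P3=7, P4=29, P5=43, P6=57
Average turnaround = (18+2+7+29+43+57) / 6 = 156/6 = 26.00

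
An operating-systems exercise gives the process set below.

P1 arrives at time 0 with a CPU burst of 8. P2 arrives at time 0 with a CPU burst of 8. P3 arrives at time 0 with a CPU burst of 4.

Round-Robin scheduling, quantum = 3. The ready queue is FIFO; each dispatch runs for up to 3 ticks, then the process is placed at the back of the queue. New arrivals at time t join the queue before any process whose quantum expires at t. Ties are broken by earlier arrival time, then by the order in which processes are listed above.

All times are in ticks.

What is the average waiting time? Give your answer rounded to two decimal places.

Schedule: | P1 0-3 | P2 3-6 | P3 6-9 | P1 9-12 | P2 12-15 | P3 15-16 | P1 16-18 | P2 18-20 |
Completion: P1=18  P2=20  P3=16
Waiting times: P1=10, P2=12, P3=12
Average waiting = (10+12+12) / 3 = 34/3 = 11.33

11.33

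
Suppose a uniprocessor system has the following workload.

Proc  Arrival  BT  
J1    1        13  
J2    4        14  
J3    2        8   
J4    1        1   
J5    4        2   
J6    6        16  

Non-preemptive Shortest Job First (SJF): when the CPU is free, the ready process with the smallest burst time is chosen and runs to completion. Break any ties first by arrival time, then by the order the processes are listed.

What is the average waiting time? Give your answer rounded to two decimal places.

Gantt: | idle 0-1 | J4 1-2 | J3 2-10 | J5 10-12 | J1 12-25 | J2 25-39 | J6 39-55 |
Completion: J1=25  J2=39  J3=10  J4=2  J5=12  J6=55
Waiting times: J1=11, J2=21, J3=0, J4=0, J5=6, J6=33
Average waiting = (11+21+0+0+6+33) / 6 = 71/6 = 11.83

11.83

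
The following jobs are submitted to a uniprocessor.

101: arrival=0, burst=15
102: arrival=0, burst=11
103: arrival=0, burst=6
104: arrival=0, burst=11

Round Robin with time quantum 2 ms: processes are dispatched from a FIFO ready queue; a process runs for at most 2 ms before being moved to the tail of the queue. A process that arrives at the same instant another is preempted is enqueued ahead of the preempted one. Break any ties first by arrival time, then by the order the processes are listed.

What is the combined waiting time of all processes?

101

Timeline: | 101 0-2 | 102 2-4 | 103 4-6 | 104 6-8 | 101 8-10 | 102 10-12 | 103 12-14 | 104 14-16 | 101 16-18 | 102 18-20 | 103 20-22 | 104 22-24 | 101 24-26 | 102 26-28 | 104 28-30 | 101 30-32 | 102 32-34 | 104 34-36 | 101 36-38 | 102 38-39 | 104 39-40 | 101 40-43 |
Completion: 101=43  102=39  103=22  104=40
Turnaround (C−A): 101=43  102=39  103=22  104=40
Waiting = turnaround − burst: 101=28, 102=28, 103=16, 104=29
Total waiting = 28 + 28 + 16 + 29 = 101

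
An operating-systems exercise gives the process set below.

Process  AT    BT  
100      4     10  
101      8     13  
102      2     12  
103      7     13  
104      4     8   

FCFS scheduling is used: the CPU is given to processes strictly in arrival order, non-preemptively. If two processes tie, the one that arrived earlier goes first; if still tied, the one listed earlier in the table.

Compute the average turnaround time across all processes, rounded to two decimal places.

Gantt: | idle 0-2 | 102 2-14 | 100 14-24 | 104 24-32 | 103 32-45 | 101 45-58 |
Completion: 100=24  101=58  102=14  103=45  104=32
Turnaround (C−A): 100=20  101=50  102=12  103=38  104=28
Turnaround times: 100=20, 101=50, 102=12, 103=38, 104=28
Average turnaround = (20+50+12+38+28) / 5 = 148/5 = 29.60

29.60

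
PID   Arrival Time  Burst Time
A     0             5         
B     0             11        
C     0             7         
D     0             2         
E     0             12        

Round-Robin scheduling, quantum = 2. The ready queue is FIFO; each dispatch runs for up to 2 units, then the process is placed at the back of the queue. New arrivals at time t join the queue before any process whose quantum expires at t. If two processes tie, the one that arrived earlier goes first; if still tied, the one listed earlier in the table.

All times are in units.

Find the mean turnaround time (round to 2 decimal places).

Gantt: | A 0-2 | B 2-4 | C 4-6 | D 6-8 | E 8-10 | A 10-12 | B 12-14 | C 14-16 | E 16-18 | A 18-19 | B 19-21 | C 21-23 | E 23-25 | B 25-27 | C 27-28 | E 28-30 | B 30-32 | E 32-34 | B 34-35 | E 35-37 |
Completion: A=19  B=35  C=28  D=8  E=37
Turnaround (C−A): A=19  B=35  C=28  D=8  E=37
Turnaround times: A=19, B=35, C=28, D=8, E=37
Average turnaround = (19+35+28+8+37) / 5 = 127/5 = 25.40

25.40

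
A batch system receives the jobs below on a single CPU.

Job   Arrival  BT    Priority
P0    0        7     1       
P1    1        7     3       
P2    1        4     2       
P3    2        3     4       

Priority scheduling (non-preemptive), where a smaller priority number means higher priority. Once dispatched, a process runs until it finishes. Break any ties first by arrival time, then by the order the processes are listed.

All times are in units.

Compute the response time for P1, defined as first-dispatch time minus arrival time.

Schedule: | P0 0-7 | P2 7-11 | P1 11-18 | P3 18-21 |
Completion: P0=7  P1=18  P2=11  P3=21
Response(P1) = first start − arrival = 11 − 1 = 10

10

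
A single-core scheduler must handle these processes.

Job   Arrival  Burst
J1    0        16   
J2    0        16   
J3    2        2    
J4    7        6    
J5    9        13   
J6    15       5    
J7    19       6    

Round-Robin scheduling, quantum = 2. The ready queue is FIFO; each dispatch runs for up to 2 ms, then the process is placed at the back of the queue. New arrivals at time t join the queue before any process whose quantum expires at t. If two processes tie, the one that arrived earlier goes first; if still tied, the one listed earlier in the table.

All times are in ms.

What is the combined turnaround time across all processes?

Schedule: | J1 0-2 | J2 2-4 | J3 4-6 | J1 6-8 | J2 8-10 | J4 10-12 | J1 12-14 | J5 14-16 | J2 16-18 | J4 18-20 | J1 20-22 | J6 22-24 | J5 24-26 | J2 26-28 | J7 28-30 | J4 30-32 | J1 32-34 | J6 34-36 | J5 36-38 | J2 38-40 | J7 40-42 | J1 42-44 | J6 44-45 | J5 45-47 | J2 47-49 | J7 49-51 | J1 51-53 | J5 53-55 | J2 55-57 | J1 57-59 | J5 59-61 | J2 61-63 | J5 63-64 |
Completion: J1=59  J2=63  J3=6  J4=32  J5=64  J6=45  J7=51
Turnaround = completion − arrival: J1=59, J2=63, J3=4, J4=25, J5=55, J6=30, J7=32
Total turnaround = 59 + 63 + 4 + 25 + 55 + 30 + 32 = 268

268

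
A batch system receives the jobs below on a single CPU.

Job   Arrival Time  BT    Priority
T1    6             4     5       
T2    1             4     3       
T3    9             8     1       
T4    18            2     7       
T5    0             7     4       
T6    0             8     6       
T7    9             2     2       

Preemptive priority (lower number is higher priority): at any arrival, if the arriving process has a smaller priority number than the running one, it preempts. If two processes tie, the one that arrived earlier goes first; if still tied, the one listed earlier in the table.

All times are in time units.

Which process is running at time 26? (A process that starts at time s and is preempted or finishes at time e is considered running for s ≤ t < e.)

T6

Schedule: | T5 0-1 | T2 1-5 | T5 5-9 | T3 9-17 | T7 17-19 | T5 19-21 | T1 21-25 | T6 25-33 | T4 33-35 |
Completion: T1=25  T2=5  T3=17  T4=35  T5=21  T6=33  T7=19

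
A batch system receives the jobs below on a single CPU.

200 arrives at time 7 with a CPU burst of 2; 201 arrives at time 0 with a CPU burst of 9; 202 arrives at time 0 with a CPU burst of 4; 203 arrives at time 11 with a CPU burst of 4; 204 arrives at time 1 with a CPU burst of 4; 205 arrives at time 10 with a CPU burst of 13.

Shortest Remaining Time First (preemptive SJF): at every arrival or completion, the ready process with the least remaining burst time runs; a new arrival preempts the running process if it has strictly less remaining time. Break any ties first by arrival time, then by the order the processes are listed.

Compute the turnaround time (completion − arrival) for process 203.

4

Gantt: | 202 0-4 | 204 4-8 | 200 8-10 | 201 10-11 | 203 11-15 | 201 15-23 | 205 23-36 |
Completion: 200=10  201=23  202=4  203=15  204=8  205=36
Turnaround (C−A): 200=3  201=23  202=4  203=4  204=7  205=26
Turnaround(203) = completion − arrival = 15 − 11 = 4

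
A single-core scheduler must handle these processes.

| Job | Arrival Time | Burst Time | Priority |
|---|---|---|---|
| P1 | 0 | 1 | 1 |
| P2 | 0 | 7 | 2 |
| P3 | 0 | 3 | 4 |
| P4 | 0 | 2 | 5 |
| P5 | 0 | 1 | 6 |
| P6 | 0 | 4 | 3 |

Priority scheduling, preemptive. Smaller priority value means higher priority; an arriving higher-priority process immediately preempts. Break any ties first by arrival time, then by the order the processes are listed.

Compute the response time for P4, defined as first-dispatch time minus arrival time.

15

Timeline: | P1 0-1 | P2 1-8 | P6 8-12 | P3 12-15 | P4 15-17 | P5 17-18 |
Completion: P1=1  P2=8  P3=15  P4=17  P5=18  P6=12
Turnaround (C−A): P1=1  P2=8  P3=15  P4=17  P5=18  P6=12
Response(P4) = first start − arrival = 15 − 0 = 15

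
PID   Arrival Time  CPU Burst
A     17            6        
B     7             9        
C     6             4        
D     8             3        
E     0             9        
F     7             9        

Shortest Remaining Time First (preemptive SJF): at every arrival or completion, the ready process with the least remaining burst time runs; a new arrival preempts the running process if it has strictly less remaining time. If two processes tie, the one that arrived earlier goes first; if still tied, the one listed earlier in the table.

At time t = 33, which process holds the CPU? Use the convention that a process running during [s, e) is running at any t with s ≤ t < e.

F

Timeline: | E 0-9 | D 9-12 | C 12-16 | B 16-17 | A 17-23 | B 23-31 | F 31-40 |
Completion: A=23  B=31  C=16  D=12  E=9  F=40
Turnaround (C−A): A=6  B=24  C=10  D=4  E=9  F=33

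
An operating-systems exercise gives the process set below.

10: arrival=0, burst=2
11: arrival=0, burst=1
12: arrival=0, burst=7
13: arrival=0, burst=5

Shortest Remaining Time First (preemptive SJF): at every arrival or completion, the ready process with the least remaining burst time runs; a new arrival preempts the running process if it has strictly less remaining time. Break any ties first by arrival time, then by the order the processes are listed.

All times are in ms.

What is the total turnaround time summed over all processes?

27

Gantt: | 11 0-1 | 10 1-3 | 13 3-8 | 12 8-15 |
Completion: 10=3  11=1  12=15  13=8
Turnaround (C−A): 10=3  11=1  12=15  13=8
Turnaround = completion − arrival: 10=3, 11=1, 12=15, 13=8
Total turnaround = 3 + 1 + 15 + 8 = 27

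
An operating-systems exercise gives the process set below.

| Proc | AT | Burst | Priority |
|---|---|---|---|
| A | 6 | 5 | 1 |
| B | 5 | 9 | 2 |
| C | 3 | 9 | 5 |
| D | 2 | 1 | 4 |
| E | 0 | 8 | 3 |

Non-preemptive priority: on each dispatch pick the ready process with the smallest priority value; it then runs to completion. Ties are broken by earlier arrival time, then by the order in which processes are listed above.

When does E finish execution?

8

Gantt: | E 0-8 | A 8-13 | B 13-22 | D 22-23 | C 23-32 |
Completion: A=13  B=22  C=32  D=23  E=8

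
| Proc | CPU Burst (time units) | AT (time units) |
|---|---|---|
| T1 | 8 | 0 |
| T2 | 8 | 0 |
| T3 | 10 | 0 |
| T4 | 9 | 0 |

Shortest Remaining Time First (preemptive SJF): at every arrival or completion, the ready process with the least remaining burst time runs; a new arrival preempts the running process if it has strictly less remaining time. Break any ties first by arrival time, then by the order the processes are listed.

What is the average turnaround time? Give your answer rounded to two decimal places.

21.00

Schedule: | T1 0-8 | T2 8-16 | T4 16-25 | T3 25-35 |
Completion: T1=8  T2=16  T3=35  T4=25
Turnaround times: T1=8, T2=16, T3=35, T4=25
Average turnaround = (8+16+35+25) / 4 = 84/4 = 21.00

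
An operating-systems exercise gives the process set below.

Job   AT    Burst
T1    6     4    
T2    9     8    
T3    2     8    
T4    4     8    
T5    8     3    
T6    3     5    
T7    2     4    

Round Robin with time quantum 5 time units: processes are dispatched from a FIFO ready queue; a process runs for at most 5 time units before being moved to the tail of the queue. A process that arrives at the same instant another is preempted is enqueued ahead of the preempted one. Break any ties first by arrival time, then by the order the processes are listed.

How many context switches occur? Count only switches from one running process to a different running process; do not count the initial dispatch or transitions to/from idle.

Timeline: | idle 0-2 | T3 2-7 | T7 7-11 | T6 11-16 | T4 16-21 | T1 21-25 | T3 25-28 | T5 28-31 | T2 31-36 | T4 36-39 | T2 39-42 |
Completion: T1=25  T2=42  T3=28  T4=39  T5=31  T6=16  T7=11
Turnaround (C−A): T1=19  T2=33  T3=26  T4=35  T5=23  T6=13  T7=9

9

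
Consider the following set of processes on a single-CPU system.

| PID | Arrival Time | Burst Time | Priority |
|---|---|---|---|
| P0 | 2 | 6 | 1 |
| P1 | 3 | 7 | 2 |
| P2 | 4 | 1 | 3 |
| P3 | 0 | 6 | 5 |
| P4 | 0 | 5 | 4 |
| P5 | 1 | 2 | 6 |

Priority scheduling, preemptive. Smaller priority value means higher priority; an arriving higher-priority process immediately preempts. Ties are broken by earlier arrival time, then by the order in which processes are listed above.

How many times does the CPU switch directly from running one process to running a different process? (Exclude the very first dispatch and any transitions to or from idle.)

6

Gantt: | P4 0-2 | P0 2-8 | P1 8-15 | P2 15-16 | P4 16-19 | P3 19-25 | P5 25-27 |
Completion: P0=8  P1=15  P2=16  P3=25  P4=19  P5=27
Turnaround (C−A): P0=6  P1=12  P2=12  P3=25  P4=19  P5=26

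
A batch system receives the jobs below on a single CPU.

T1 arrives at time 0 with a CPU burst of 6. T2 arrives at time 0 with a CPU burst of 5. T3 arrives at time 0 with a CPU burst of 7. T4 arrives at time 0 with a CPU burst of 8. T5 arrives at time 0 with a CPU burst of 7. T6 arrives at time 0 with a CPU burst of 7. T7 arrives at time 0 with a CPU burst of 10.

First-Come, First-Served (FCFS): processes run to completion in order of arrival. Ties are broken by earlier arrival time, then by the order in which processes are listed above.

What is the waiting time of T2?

Schedule: | T1 0-6 | T2 6-11 | T3 11-18 | T4 18-26 | T5 26-33 | T6 33-40 | T7 40-50 |
Completion: T1=6  T2=11  T3=18  T4=26  T5=33  T6=40  T7=50
Turnaround (C−A): T1=6  T2=11  T3=18  T4=26  T5=33  T6=40  T7=50
Waiting(T2) = turnaround − burst = 11 − 5 = 6

6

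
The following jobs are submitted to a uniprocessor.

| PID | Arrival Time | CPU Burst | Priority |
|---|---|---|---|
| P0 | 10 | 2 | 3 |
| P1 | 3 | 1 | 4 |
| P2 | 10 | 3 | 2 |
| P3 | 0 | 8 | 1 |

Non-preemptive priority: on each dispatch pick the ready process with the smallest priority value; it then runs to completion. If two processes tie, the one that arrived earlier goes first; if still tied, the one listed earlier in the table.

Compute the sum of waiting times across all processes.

Gantt: | P3 0-8 | P1 8-9 | idle 9-10 | P2 10-13 | P0 13-15 |
Completion: P0=15  P1=9  P2=13  P3=8
Waiting = turnaround − burst: P0=3, P1=5, P2=0, P3=0
Total waiting = 3 + 5 + 0 + 0 = 8

8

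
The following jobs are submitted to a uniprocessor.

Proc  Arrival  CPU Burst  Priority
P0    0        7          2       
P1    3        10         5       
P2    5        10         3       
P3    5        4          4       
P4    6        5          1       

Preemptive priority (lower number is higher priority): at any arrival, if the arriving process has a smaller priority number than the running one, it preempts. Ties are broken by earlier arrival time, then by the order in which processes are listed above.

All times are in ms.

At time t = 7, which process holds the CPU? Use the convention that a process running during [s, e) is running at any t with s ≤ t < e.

Gantt: | P0 0-6 | P4 6-11 | P0 11-12 | P2 12-22 | P3 22-26 | P1 26-36 |
Completion: P0=12  P1=36  P2=22  P3=26  P4=11

P4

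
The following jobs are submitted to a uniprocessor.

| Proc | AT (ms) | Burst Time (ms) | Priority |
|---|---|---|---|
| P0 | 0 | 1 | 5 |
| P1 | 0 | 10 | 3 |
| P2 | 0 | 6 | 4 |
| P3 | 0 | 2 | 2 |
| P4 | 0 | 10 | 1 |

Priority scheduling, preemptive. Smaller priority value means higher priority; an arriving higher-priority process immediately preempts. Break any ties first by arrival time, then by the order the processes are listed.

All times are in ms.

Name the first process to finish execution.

Timeline: | P4 0-10 | P3 10-12 | P1 12-22 | P2 22-28 | P0 28-29 |
Completion: P0=29  P1=22  P2=28  P3=12  P4=10
Finish order: P4 → P3 → P1 → P2 → P0

P4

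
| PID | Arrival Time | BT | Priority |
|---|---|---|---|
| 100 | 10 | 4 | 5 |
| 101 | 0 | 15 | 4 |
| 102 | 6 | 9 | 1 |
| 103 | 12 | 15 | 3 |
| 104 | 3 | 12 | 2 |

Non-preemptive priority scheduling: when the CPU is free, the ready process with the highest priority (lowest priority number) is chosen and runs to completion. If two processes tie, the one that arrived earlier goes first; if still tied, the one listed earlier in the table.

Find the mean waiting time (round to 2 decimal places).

Schedule: | 101 0-15 | 102 15-24 | 104 24-36 | 103 36-51 | 100 51-55 |
Completion: 100=55  101=15  102=24  103=51  104=36
Turnaround (C−A): 100=45  101=15  102=18  103=39  104=33
Waiting times: 100=41, 101=0, 102=9, 103=24, 104=21
Average waiting = (41+0+9+24+21) / 5 = 95/5 = 19.00

19.00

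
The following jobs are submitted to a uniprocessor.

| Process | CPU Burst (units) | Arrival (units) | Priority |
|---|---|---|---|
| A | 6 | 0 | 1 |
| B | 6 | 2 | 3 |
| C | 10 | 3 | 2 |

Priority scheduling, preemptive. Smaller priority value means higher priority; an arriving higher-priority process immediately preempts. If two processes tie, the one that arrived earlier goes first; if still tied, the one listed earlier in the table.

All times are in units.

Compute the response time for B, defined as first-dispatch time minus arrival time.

14

Schedule: | A 0-6 | C 6-16 | B 16-22 |
Completion: A=6  B=22  C=16
Turnaround (C−A): A=6  B=20  C=13
Response(B) = first start − arrival = 16 − 2 = 14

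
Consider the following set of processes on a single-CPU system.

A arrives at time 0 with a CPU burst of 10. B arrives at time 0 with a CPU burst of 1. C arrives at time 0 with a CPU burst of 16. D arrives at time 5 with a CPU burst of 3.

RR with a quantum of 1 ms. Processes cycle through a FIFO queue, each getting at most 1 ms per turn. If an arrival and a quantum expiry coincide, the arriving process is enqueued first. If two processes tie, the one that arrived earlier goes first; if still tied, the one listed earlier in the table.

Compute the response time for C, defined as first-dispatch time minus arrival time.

2

Schedule: | A 0-1 | B 1-2 | C 2-3 | A 3-4 | C 4-5 | A 5-6 | D 6-7 | C 7-8 | A 8-9 | D 9-10 | C 10-11 | A 11-12 | D 12-13 | C 13-14 | A 14-15 | C 15-16 | A 16-17 | C 17-18 | A 18-19 | C 19-20 | A 20-21 | C 21-22 | A 22-23 | C 23-30 |
Completion: A=23  B=2  C=30  D=13
Turnaround (C−A): A=23  B=2  C=30  D=8
Response(C) = first start − arrival = 2 − 0 = 2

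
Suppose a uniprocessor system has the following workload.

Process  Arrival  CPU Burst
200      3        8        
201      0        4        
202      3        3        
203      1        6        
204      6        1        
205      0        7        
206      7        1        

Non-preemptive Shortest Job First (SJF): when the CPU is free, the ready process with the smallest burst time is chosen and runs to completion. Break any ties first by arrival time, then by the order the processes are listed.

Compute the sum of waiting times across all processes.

45

Gantt: | 201 0-4 | 202 4-7 | 204 7-8 | 206 8-9 | 203 9-15 | 205 15-22 | 200 22-30 |
Completion: 200=30  201=4  202=7  203=15  204=8  205=22  206=9
Turnaround (C−A): 200=27  201=4  202=4  203=14  204=2  205=22  206=2
Waiting = turnaround − burst: 200=19, 201=0, 202=1, 203=8, 204=1, 205=15, 206=1
Total waiting = 19 + 0 + 1 + 8 + 1 + 15 + 1 = 45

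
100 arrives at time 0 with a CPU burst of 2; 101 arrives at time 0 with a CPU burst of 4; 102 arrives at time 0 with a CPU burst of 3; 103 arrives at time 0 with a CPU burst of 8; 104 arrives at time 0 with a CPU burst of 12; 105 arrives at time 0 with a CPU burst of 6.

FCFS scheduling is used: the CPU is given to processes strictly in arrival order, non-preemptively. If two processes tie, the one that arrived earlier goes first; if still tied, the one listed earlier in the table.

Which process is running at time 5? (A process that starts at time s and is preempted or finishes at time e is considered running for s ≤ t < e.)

Timeline: | 100 0-2 | 101 2-6 | 102 6-9 | 103 9-17 | 104 17-29 | 105 29-35 |
Completion: 100=2  101=6  102=9  103=17  104=29  105=35
Turnaround (C−A): 100=2  101=6  102=9  103=17  104=29  105=35

101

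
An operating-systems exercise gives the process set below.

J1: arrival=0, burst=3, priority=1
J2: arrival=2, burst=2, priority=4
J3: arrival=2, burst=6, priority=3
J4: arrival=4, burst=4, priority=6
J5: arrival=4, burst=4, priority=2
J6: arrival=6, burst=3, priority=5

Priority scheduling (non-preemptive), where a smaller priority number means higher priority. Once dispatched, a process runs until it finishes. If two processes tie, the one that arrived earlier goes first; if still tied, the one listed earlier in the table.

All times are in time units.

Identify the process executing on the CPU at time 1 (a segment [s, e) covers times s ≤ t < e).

J1

Timeline: | J1 0-3 | J3 3-9 | J5 9-13 | J2 13-15 | J6 15-18 | J4 18-22 |
Completion: J1=3  J2=15  J3=9  J4=22  J5=13  J6=18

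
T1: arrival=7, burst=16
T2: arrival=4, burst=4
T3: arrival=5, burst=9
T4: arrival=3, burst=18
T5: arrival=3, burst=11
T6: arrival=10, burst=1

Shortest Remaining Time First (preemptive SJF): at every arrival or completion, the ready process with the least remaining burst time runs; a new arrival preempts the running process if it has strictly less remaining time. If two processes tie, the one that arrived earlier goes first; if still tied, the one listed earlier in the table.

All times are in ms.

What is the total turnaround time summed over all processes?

139

Timeline: | idle 0-3 | T5 3-4 | T2 4-8 | T3 8-10 | T6 10-11 | T3 11-18 | T5 18-28 | T1 28-44 | T4 44-62 |
Completion: T1=44  T2=8  T3=18  T4=62  T5=28  T6=11
Turnaround = completion − arrival: T1=37, T2=4, T3=13, T4=59, T5=25, T6=1
Total turnaround = 37 + 4 + 13 + 59 + 25 + 1 = 139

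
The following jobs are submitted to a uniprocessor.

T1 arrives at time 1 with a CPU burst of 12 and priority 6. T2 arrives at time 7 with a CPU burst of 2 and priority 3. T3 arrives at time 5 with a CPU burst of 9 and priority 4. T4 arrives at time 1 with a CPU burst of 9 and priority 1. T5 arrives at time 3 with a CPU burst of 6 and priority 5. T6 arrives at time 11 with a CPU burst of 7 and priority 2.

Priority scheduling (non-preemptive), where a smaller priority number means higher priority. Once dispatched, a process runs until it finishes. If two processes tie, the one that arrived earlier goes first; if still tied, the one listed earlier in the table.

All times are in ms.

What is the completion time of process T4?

10

Gantt: | idle 0-1 | T4 1-10 | T2 10-12 | T6 12-19 | T3 19-28 | T5 28-34 | T1 34-46 |
Completion: T1=46  T2=12  T3=28  T4=10  T5=34  T6=19
Turnaround (C−A): T1=45  T2=5  T3=23  T4=9  T5=31  T6=8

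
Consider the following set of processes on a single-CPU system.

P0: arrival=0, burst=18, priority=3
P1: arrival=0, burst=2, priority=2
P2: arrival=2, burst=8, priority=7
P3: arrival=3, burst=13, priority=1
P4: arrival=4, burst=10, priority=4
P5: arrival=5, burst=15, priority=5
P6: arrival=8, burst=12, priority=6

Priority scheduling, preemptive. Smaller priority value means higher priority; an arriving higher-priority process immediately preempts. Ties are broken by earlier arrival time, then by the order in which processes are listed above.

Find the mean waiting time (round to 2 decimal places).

Schedule: | P1 0-2 | P0 2-3 | P3 3-16 | P0 16-33 | P4 33-43 | P5 43-58 | P6 58-70 | P2 70-78 |
Completion: P0=33  P1=2  P2=78  P3=16  P4=43  P5=58  P6=70
Waiting times: P0=15, P1=0, P2=68, P3=0, P4=29, P5=38, P6=50
Average waiting = (15+0+68+0+29+38+50) / 7 = 200/7 = 28.57

28.57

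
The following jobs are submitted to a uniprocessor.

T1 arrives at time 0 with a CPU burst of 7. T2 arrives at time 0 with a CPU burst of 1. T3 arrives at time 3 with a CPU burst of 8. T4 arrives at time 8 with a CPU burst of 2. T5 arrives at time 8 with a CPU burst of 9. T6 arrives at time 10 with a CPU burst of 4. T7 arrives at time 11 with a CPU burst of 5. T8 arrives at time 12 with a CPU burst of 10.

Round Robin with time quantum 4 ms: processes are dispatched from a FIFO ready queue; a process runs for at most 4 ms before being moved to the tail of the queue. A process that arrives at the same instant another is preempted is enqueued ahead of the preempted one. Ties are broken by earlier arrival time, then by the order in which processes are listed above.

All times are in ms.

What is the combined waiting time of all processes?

Timeline: | T1 0-4 | T2 4-5 | T3 5-9 | T1 9-12 | T4 12-14 | T5 14-18 | T3 18-22 | T6 22-26 | T7 26-30 | T8 30-34 | T5 34-38 | T7 38-39 | T8 39-43 | T5 43-44 | T8 44-46 |
Completion: T1=12  T2=5  T3=22  T4=14  T5=44  T6=26  T7=39  T8=46
Turnaround (C−A): T1=12  T2=5  T3=19  T4=6  T5=36  T6=16  T7=28  T8=34
Waiting = turnaround − burst: T1=5, T2=4, T3=11, T4=4, T5=27, T6=12, T7=23, T8=24
Total waiting = 5 + 4 + 11 + 4 + 27 + 12 + 23 + 24 = 110

110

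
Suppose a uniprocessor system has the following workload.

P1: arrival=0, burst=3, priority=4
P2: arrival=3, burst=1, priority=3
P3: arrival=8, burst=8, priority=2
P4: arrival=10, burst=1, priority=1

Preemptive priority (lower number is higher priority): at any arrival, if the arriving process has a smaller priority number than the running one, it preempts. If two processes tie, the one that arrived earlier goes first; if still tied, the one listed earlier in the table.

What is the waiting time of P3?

Gantt: | P1 0-3 | P2 3-4 | idle 4-8 | P3 8-10 | P4 10-11 | P3 11-17 |
Completion: P1=3  P2=4  P3=17  P4=11
Turnaround (C−A): P1=3  P2=1  P3=9  P4=1
Waiting(P3) = turnaround − burst = 9 − 8 = 1

1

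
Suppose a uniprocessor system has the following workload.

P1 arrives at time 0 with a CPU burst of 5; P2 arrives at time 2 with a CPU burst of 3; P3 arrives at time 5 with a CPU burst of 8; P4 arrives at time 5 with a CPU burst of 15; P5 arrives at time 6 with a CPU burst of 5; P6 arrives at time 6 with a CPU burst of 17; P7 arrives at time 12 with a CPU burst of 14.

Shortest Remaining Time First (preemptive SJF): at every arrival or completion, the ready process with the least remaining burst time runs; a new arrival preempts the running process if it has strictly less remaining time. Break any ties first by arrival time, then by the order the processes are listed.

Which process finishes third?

Timeline: | P1 0-5 | P2 5-8 | P5 8-13 | P3 13-21 | P7 21-35 | P4 35-50 | P6 50-67 |
Completion: P1=5  P2=8  P3=21  P4=50  P5=13  P6=67  P7=35
Finish order: P1 → P2 → P5 → P3 → P7 → P4 → P6

P5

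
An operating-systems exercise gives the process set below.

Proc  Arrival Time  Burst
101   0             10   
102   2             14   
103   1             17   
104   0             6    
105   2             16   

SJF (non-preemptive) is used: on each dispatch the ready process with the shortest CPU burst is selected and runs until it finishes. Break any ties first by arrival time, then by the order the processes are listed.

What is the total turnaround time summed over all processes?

156

Timeline: | 104 0-6 | 101 6-16 | 102 16-30 | 105 30-46 | 103 46-63 |
Completion: 101=16  102=30  103=63  104=6  105=46
Turnaround (C−A): 101=16  102=28  103=62  104=6  105=44
Turnaround = completion − arrival: 101=16, 102=28, 103=62, 104=6, 105=44
Total turnaround = 16 + 28 + 62 + 6 + 44 = 156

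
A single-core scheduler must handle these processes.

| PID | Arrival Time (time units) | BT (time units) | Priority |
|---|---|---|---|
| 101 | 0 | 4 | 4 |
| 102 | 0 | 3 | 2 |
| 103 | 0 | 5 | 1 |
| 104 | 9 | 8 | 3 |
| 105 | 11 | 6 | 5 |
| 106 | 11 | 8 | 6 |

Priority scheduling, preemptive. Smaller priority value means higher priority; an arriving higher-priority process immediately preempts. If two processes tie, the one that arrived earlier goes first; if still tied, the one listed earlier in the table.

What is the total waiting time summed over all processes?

45

Gantt: | 103 0-5 | 102 5-8 | 101 8-9 | 104 9-17 | 101 17-20 | 105 20-26 | 106 26-34 |
Completion: 101=20  102=8  103=5  104=17  105=26  106=34
Turnaround (C−A): 101=20  102=8  103=5  104=8  105=15  106=23
Waiting = turnaround − burst: 101=16, 102=5, 103=0, 104=0, 105=9, 106=15
Total waiting = 16 + 5 + 0 + 0 + 9 + 15 = 45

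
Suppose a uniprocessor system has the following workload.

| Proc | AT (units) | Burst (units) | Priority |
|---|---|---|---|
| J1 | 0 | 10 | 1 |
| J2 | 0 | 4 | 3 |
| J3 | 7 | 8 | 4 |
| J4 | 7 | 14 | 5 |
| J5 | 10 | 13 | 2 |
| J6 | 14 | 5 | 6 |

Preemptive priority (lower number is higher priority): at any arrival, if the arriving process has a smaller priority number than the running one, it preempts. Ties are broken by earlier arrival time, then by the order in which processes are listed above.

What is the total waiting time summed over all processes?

Timeline: | J1 0-10 | J5 10-23 | J2 23-27 | J3 27-35 | J4 35-49 | J6 49-54 |
Completion: J1=10  J2=27  J3=35  J4=49  J5=23  J6=54
Turnaround (C−A): J1=10  J2=27  J3=28  J4=42  J5=13  J6=40
Waiting = turnaround − burst: J1=0, J2=23, J3=20, J4=28, J5=0, J6=35
Total waiting = 0 + 23 + 20 + 28 + 0 + 35 = 106

106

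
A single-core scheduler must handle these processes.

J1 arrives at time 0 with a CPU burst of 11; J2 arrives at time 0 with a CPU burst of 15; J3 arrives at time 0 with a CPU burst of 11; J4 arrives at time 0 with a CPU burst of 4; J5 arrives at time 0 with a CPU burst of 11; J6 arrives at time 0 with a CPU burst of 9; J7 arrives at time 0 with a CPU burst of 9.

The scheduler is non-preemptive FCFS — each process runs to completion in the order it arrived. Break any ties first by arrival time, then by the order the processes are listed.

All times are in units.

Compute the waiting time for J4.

Schedule: | J1 0-11 | J2 11-26 | J3 26-37 | J4 37-41 | J5 41-52 | J6 52-61 | J7 61-70 |
Completion: J1=11  J2=26  J3=37  J4=41  J5=52  J6=61  J7=70
Turnaround (C−A): J1=11  J2=26  J3=37  J4=41  J5=52  J6=61  J7=70
Waiting(J4) = turnaround − burst = 41 − 4 = 37

37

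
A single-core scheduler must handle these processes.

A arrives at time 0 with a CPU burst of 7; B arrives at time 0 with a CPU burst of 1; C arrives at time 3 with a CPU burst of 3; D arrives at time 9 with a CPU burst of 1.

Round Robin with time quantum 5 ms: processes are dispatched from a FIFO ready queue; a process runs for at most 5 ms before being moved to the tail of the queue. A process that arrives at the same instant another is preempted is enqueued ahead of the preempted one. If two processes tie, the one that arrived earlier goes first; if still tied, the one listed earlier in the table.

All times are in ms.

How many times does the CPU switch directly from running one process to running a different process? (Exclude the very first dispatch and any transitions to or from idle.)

4

Gantt: | A 0-5 | B 5-6 | C 6-9 | A 9-11 | D 11-12 |
Completion: A=11  B=6  C=9  D=12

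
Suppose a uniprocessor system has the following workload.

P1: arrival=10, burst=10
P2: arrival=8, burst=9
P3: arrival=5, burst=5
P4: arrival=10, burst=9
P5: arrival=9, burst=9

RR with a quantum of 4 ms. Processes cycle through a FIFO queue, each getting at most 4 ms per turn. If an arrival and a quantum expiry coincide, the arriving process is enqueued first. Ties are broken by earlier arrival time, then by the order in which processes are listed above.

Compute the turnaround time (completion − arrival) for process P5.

Schedule: | idle 0-5 | P3 5-9 | P2 9-13 | P5 13-17 | P3 17-18 | P1 18-22 | P4 22-26 | P2 26-30 | P5 30-34 | P1 34-38 | P4 38-42 | P2 42-43 | P5 43-44 | P1 44-46 | P4 46-47 |
Completion: P1=46  P2=43  P3=18  P4=47  P5=44
Turnaround (C−A): P1=36  P2=35  P3=13  P4=37  P5=35
Turnaround(P5) = completion − arrival = 44 − 9 = 35

35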